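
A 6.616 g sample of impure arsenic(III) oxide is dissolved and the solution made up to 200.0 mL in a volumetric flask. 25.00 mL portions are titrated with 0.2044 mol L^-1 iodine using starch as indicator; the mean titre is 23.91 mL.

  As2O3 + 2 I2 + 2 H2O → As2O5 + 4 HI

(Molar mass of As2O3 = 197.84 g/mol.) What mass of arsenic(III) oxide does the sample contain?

n(I2) per titration = 0.02391 × 0.2044 = 4.887 × 10^-3 mol
From the 1:2 ratio, n(As2O3) in each aliquot = 1/2 × 4.887 × 10^-3 = 2.444 × 10^-3 mol
n(As2O3) in the whole flask = 2.444 × 10^-3 × 200.0/25.00 = 0.01955 mol
mass of As2O3 = 0.01955 × 197.84 = 3.868 g

3.868 g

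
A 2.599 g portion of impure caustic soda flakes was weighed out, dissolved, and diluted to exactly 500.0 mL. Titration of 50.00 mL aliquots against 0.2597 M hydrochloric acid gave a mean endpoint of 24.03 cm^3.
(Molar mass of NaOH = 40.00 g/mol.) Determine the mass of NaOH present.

2.496 g

NaOH + HCl → NaCl + H2O
n(HCl) per titration = 0.02403 × 0.2597 = 6.241 × 10^-3 mol
n(NaOH) in each aliquot = 6.241 × 10^-3 mol (1:1 ratio)
n(NaOH) in the whole flask = 6.241 × 10^-3 × 500.0/50.00 = 0.06241 mol
mass of NaOH = 0.06241 × 40.00 = 2.496 g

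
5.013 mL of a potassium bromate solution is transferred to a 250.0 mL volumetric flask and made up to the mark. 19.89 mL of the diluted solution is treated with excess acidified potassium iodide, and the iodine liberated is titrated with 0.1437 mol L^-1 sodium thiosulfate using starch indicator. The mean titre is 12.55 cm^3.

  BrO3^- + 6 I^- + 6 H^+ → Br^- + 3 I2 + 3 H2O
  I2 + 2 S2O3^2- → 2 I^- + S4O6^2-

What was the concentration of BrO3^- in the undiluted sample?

0.7536 mol/L

n(S2O3^2-) = 0.01255 × 0.1437 = 1.803 × 10^-3 mol
n(I2) = n(S2O3^2-)/2 = 9.017 × 10^-4 mol
From the 1:3 ratio, n(BrO3^-) in the aliquot = 1/3 × 9.017 × 10^-4 = 3.006 × 10^-4 mol
[BrO3^-]_dilute = 3.006 × 10^-4 / 0.01989 = 0.01511 mol/L
[BrO3^-]_original = 0.01511 × 250.0/5.013 = 0.7536 mol/L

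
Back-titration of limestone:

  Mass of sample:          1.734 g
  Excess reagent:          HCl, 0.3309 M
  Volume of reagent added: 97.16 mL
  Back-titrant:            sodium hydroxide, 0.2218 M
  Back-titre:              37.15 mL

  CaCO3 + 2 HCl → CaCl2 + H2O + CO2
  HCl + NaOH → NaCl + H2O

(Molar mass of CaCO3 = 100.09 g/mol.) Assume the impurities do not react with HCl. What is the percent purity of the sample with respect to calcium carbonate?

n(HCl) added = 0.09716 × 0.3309 = 0.03215 mol
n(NaOH) used in back-titration = 0.03715 × 0.2218 = 8.240 × 10^-3 mol
n(HCl) left over = 8.240 × 10^-3 mol (1:1 ratio)
n(HCl) consumed by analyte = 0.03215 − 8.240 × 10^-3 = 0.02391 mol
From the 1:2 ratio, n(CaCO3) = 1/2 × 0.02391 = 0.01196 mol
mass of CaCO3 = 0.01196 × 100.09 = 1.197 g
% CaCO3 = 1.197 / 1.734 × 100 = 69.01 %

69.01 %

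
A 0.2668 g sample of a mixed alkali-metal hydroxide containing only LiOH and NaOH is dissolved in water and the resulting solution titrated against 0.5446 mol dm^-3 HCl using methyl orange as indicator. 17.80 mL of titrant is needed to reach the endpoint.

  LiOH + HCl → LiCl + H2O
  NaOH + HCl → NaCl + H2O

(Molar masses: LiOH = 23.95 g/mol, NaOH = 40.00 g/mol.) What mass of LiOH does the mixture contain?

n(HCl) = 0.01780 × 0.5446 = 9.694 × 10^-3 mol
Let x = n(LiOH), y = n(NaOH).
Titrant: 1x + 1y = 9.694 × 10^-3;  mass: 23.95x + 40.00y = 0.2668
Solving, x = 7.536 × 10^-3 mol, y = 2.158 × 10^-3 mol
mass of LiOH = 7.536 × 10^-3 × 23.95 = 0.1805 g

0.1805 g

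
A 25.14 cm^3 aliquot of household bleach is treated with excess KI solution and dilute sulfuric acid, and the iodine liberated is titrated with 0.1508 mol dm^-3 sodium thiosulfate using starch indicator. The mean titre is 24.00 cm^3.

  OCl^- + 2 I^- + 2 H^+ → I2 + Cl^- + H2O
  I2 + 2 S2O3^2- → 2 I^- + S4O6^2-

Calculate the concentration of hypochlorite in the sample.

n(S2O3^2-) = 0.02400 × 0.1508 = 3.619 × 10^-3 mol
n(I2) = n(S2O3^2-)/2 = 1.810 × 10^-3 mol
n(OCl^-) in the aliquot = 1.810 × 10^-3 mol (1:1 ratio)
[OCl^-] = 1.810 × 10^-3 / 0.02514 = 0.07198 mol/L

0.07198 mol/L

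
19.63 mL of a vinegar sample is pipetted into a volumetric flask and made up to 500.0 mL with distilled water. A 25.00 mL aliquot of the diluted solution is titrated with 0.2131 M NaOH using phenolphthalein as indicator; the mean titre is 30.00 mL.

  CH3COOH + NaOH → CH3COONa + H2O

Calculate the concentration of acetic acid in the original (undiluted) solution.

6.513 M

n(NaOH) = 0.03000 × 0.2131 = 6.393 × 10^-3 mol
n(CH3COOH) in the aliquot = 6.393 × 10^-3 mol (1:1 ratio)
[CH3COOH]_dilute = 6.393 × 10^-3 / 0.02500 = 0.2557 mol/L
Dilution factor = 500.0 / 19.63 = 25.47
[CH3COOH]_stock = 0.2557 × 25.47 = 6.513 mol/L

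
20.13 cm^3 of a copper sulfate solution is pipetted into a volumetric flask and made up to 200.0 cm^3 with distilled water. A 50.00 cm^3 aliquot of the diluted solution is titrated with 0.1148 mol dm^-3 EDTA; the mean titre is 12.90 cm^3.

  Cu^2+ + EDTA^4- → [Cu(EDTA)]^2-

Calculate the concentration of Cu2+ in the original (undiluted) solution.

0.2943 mol/L

n(EDTA) = 0.01290 × 0.1148 = 1.481 × 10^-3 mol
n(Cu2+) in the aliquot = 1.481 × 10^-3 mol (1:1 ratio)
[Cu2+]_dilute = 1.481 × 10^-3 / 0.05000 = 0.02962 mol/L
Dilution factor = 200.0 / 20.13 = 9.935
[Cu2+]_stock = 0.02962 × 9.935 = 0.2943 mol/L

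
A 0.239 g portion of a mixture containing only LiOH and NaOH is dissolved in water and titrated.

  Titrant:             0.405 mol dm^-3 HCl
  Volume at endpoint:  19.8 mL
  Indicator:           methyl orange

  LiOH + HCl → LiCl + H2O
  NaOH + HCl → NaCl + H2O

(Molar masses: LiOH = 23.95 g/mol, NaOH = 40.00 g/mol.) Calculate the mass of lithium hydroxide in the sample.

n(HCl) = 0.0198 × 0.405 = 8.02 × 10^-3 mol
Let x = n(LiOH), y = n(NaOH).
Titrant: 1x + 1y = 8.02 × 10^-3;  mass: 23.95x + 40.00y = 0.239
Solving, x = 5.09 × 10^-3 mol, y = 2.92 × 10^-3 mol
mass of LiOH = 5.09 × 10^-3 × 23.95 = 0.122 g

0.122 g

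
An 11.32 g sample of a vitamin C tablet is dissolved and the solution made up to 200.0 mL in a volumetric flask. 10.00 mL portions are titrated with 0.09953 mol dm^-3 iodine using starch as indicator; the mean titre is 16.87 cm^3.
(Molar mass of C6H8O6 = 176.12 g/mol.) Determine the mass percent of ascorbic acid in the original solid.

52.25 %

C6H8O6 + I2 → C6H6O6 + 2 HI
n(I2) per titration = 0.01687 × 0.09953 = 1.679 × 10^-3 mol
n(C6H8O6) in each aliquot = 1.679 × 10^-3 mol (1:1 ratio)
n(C6H8O6) in the whole flask = 1.679 × 10^-3 × 200.0/10.00 = 0.03358 mol
mass of C6H8O6 = 0.03358 × 176.12 = 5.914 g
% C6H8O6 = 5.914 / 11.32 × 100 = 52.25 %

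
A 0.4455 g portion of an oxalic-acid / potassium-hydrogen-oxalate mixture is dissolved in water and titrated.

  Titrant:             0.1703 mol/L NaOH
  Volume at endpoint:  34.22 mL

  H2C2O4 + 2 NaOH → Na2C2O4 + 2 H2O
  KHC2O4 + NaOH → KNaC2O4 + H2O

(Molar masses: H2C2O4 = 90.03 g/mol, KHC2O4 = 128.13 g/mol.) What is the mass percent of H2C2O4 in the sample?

n(NaOH) = 0.03422 × 0.1703 = 5.828 × 10^-3 mol
Let x = n(H2C2O4), y = n(KHC2O4).
Titrant: 2x + 1y = 5.828 × 10^-3;  mass: 90.03x + 128.13y = 0.4455
Solving, x = 1.812 × 10^-3 mol, y = 2.204 × 10^-3 mol
mass of H2C2O4 = 1.812 × 10^-3 × 90.03 = 0.1631 g
% H2C2O4 = 0.1631 / 0.4455 × 100 = 36.62 %

36.62 %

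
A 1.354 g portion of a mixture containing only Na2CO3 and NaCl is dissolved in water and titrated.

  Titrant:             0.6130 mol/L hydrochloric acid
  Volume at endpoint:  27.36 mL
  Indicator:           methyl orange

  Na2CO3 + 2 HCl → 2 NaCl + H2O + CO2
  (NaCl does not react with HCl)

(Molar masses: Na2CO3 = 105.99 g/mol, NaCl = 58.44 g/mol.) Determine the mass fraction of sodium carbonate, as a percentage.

65.64 %

n(HCl) = 0.02736 × 0.6130 = 0.01677 mol
Let x = n(Na2CO3), y = n(NaCl).
Titrant: 2x = 0.01677;  mass: 105.99x + 58.44y = 1.354
Solving, x = 8.386 × 10^-3 mol, y = 7.960 × 10^-3 mol
mass of Na2CO3 = 8.386 × 10^-3 × 105.99 = 0.8888 g
% Na2CO3 = 0.8888 / 1.354 × 100 = 65.64 %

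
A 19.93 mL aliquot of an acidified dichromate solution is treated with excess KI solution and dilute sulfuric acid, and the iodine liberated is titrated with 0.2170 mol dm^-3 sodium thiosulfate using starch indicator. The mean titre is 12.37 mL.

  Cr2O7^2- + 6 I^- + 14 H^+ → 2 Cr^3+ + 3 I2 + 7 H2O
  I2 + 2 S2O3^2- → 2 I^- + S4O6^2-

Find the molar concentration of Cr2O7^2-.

n(S2O3^2-) = 0.01237 × 0.2170 = 2.684 × 10^-3 mol
n(I2) = n(S2O3^2-)/2 = 1.342 × 10^-3 mol
From the 1:3 ratio, n(Cr2O7^2-) in the aliquot = 1/3 × 1.342 × 10^-3 = 4.474 × 10^-4 mol
[Cr2O7^2-] = 4.474 × 10^-4 / 0.01993 = 0.02245 mol/L

0.02245 mol/L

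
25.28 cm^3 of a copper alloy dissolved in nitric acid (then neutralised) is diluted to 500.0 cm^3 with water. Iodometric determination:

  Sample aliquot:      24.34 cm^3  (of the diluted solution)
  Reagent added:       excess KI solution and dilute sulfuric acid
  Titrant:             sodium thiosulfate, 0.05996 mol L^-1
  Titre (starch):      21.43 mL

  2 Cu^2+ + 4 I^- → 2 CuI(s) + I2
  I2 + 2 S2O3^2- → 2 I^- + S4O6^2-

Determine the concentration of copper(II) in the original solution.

n(S2O3^2-) = 0.02143 × 0.05996 = 1.285 × 10^-3 mol
n(I2) = n(S2O3^2-)/2 = 6.425 × 10^-4 mol
From the 2:1 ratio, n(Cu2+) in the aliquot = 2/1 × 6.425 × 10^-4 = 1.285 × 10^-3 mol
[Cu2+]_dilute = 1.285 × 10^-3 / 0.02434 = 0.05279 mol/L
[Cu2+]_original = 0.05279 × 500.0/25.28 = 1.044 mol/L

1.044 mol/L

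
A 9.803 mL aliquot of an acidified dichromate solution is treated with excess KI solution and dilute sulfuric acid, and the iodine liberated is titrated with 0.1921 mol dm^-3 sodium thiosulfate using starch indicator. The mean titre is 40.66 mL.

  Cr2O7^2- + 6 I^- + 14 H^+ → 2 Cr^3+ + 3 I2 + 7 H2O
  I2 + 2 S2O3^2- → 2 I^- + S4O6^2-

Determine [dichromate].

n(S2O3^2-) = 0.04066 × 0.1921 = 7.811 × 10^-3 mol
n(I2) = n(S2O3^2-)/2 = 3.905 × 10^-3 mol
From the 1:3 ratio, n(Cr2O7^2-) in the aliquot = 1/3 × 3.905 × 10^-3 = 1.302 × 10^-3 mol
[Cr2O7^2-] = 1.302 × 10^-3 / 0.009803 = 0.1328 mol/L

0.1328 mol/L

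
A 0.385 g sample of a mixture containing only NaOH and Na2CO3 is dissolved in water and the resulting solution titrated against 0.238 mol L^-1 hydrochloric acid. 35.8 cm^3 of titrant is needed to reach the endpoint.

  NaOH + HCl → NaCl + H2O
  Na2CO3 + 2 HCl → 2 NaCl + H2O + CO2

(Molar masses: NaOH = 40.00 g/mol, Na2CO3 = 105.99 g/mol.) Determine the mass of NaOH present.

0.205 g

n(HCl) = 0.0358 × 0.238 = 8.52 × 10^-3 mol
Let x = n(NaOH), y = n(Na2CO3).
Titrant: 1x + 2y = 8.52 × 10^-3;  mass: 40.00x + 105.99y = 0.385
Solving, x = 5.12 × 10^-3 mol, y = 1.70 × 10^-3 mol
mass of NaOH = 5.12 × 10^-3 × 40.00 = 0.205 g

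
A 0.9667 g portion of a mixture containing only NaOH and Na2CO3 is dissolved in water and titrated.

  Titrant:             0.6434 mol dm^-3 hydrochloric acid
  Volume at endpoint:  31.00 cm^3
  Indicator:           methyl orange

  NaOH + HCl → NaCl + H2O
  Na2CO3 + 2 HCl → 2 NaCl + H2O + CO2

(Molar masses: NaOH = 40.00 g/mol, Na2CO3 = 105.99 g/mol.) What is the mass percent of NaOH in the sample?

n(HCl) = 0.03100 × 0.6434 = 0.01995 mol
Let x = n(NaOH), y = n(Na2CO3).
Titrant: 1x + 2y = 0.01995;  mass: 40.00x + 105.99y = 0.9667
Solving, x = 6.949 × 10^-3 mol, y = 6.498 × 10^-3 mol
mass of NaOH = 6.949 × 10^-3 × 40.00 = 0.2780 g
% NaOH = 0.2780 / 0.9667 × 100 = 28.75 %

28.75 %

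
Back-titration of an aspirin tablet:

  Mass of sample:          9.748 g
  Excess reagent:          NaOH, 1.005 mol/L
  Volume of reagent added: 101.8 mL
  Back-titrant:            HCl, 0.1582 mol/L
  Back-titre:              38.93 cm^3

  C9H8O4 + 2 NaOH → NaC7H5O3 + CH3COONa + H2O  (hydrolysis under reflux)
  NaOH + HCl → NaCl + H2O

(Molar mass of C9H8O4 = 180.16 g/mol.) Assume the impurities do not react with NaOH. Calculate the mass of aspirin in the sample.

n(NaOH) added = 0.1018 × 1.005 = 0.1023 mol
n(HCl) used in back-titration = 0.03893 × 0.1582 = 6.159 × 10^-3 mol
n(NaOH) left over = 6.159 × 10^-3 mol (1:1 ratio)
n(NaOH) consumed by analyte = 0.1023 − 6.159 × 10^-3 = 0.09615 mol
From the 1:2 ratio, n(C9H8O4) = 1/2 × 0.09615 = 0.04808 mol
mass of C9H8O4 = 0.04808 × 180.16 = 8.661 g

8.661 g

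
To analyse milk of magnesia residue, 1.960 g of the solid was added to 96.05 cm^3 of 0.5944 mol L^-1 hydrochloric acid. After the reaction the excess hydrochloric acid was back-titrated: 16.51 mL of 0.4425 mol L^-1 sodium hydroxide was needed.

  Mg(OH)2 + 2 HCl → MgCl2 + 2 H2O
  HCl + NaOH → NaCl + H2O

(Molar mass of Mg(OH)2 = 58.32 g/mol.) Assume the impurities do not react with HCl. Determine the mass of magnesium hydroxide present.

1.452 g

n(HCl) added = 0.09605 × 0.5944 = 0.05709 mol
n(NaOH) used in back-titration = 0.01651 × 0.4425 = 7.306 × 10^-3 mol
n(HCl) left over = 7.306 × 10^-3 mol (1:1 ratio)
n(HCl) consumed by analyte = 0.05709 − 7.306 × 10^-3 = 0.04979 mol
From the 1:2 ratio, n(Mg(OH)2) = 1/2 × 0.04979 = 0.02489 mol
mass of Mg(OH)2 = 0.02489 × 58.32 = 1.452 g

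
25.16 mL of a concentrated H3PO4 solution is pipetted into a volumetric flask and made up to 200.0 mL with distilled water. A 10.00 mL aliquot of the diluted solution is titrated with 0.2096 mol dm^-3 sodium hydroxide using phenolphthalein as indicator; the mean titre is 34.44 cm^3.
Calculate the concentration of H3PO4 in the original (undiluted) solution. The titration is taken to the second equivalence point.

H3PO4 + 2 NaOH → Na2HPO4 + 2 H2O
n(NaOH) = 0.03444 × 0.2096 = 7.219 × 10^-3 mol
From the 1:2 ratio, n(H3PO4) in the aliquot = 1/2 × 7.219 × 10^-3 = 3.609 × 10^-3 mol
[H3PO4]_dilute = 3.609 × 10^-3 / 0.01000 = 0.3609 mol/L
Dilution factor = 200.0 / 25.16 = 7.949
[H3PO4]_stock = 0.3609 × 7.949 = 2.869 mol/L

2.869 mol/L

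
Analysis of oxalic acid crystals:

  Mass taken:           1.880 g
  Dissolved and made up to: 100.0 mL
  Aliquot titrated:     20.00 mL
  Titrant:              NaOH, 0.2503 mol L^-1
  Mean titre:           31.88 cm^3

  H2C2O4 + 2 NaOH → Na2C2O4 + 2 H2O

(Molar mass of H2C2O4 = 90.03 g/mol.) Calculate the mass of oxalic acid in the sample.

n(NaOH) per titration = 0.03188 × 0.2503 = 7.980 × 10^-3 mol
From the 1:2 ratio, n(H2C2O4) in each aliquot = 1/2 × 7.980 × 10^-3 = 3.990 × 10^-3 mol
n(H2C2O4) in the whole flask = 3.990 × 10^-3 × 100.0/20.00 = 0.01995 mol
mass of H2C2O4 = 0.01995 × 90.03 = 1.796 g

1.796 g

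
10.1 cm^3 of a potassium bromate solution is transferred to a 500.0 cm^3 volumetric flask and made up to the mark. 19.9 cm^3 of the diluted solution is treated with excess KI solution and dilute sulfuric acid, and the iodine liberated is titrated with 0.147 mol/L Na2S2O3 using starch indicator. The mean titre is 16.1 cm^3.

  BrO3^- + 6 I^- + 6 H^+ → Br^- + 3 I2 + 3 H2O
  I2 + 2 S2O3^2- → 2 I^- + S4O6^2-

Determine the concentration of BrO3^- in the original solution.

n(S2O3^2-) = 0.0161 × 0.147 = 2.37 × 10^-3 mol
n(I2) = n(S2O3^2-)/2 = 1.18 × 10^-3 mol
From the 1:3 ratio, n(BrO3^-) in the aliquot = 1/3 × 1.18 × 10^-3 = 3.94 × 10^-4 mol
[BrO3^-]_dilute = 3.94 × 10^-4 / 0.0199 = 0.0198 mol/L
[BrO3^-]_original = 0.0198 × 500.0/10.1 = 0.981 mol/L

0.981 mol/L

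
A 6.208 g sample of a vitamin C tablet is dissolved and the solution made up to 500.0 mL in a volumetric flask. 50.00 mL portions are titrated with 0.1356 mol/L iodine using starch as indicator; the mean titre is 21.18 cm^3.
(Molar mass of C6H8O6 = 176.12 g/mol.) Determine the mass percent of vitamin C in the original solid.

C6H8O6 + I2 → C6H6O6 + 2 HI
n(I2) per titration = 0.02118 × 0.1356 = 2.872 × 10^-3 mol
n(C6H8O6) in each aliquot = 2.872 × 10^-3 mol (1:1 ratio)
n(C6H8O6) in the whole flask = 2.872 × 10^-3 × 500.0/50.00 = 0.02872 mol
mass of C6H8O6 = 0.02872 × 176.12 = 5.058 g
% C6H8O6 = 5.058 / 6.208 × 100 = 81.48 %

81.48 %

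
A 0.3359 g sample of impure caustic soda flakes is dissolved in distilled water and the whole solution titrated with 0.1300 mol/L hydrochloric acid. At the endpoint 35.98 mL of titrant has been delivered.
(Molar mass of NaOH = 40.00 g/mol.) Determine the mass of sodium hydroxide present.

0.1871 g

NaOH + HCl → NaCl + H2O
n(HCl) = 0.03598 L × 0.1300 mol/L = 4.677 × 10^-3 mol
n(NaOH) = 4.677 × 10^-3 mol (1:1 ratio)
mass of NaOH = 4.677 × 10^-3 × 40.00 g/mol = 0.1871 g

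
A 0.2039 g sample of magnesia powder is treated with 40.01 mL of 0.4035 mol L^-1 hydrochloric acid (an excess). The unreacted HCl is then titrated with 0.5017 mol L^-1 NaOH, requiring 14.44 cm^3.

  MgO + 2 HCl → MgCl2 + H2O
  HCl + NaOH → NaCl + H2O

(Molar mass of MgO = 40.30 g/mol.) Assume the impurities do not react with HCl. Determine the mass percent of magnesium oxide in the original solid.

n(HCl) added = 0.04001 × 0.4035 = 0.01614 mol
n(NaOH) used in back-titration = 0.01444 × 0.5017 = 7.245 × 10^-3 mol
n(HCl) left over = 7.245 × 10^-3 mol (1:1 ratio)
n(HCl) consumed by analyte = 0.01614 − 7.245 × 10^-3 = 8.899 × 10^-3 mol
From the 1:2 ratio, n(MgO) = 1/2 × 8.899 × 10^-3 = 4.450 × 10^-3 mol
mass of MgO = 4.450 × 10^-3 × 40.30 = 0.1793 g
% MgO = 0.1793 / 0.2039 × 100 = 87.95 %

87.95 %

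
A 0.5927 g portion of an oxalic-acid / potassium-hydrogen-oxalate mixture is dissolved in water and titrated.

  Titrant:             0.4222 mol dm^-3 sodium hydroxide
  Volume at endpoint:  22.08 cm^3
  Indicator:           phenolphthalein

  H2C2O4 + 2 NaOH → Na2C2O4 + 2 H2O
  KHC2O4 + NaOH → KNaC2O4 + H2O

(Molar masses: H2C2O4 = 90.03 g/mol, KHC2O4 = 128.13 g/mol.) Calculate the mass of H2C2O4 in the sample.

0.3259 g

n(NaOH) = 0.02208 × 0.4222 = 9.322 × 10^-3 mol
Let x = n(H2C2O4), y = n(KHC2O4).
Titrant: 2x + 1y = 9.322 × 10^-3;  mass: 90.03x + 128.13y = 0.5927
Solving, x = 3.620 × 10^-3 mol, y = 2.082 × 10^-3 mol
mass of H2C2O4 = 3.620 × 10^-3 × 90.03 = 0.3259 g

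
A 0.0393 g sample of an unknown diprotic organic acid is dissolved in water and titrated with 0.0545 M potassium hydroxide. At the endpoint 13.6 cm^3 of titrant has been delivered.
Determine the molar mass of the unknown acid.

n(KOH) = 0.0136 L × 0.0545 mol/L = 7.41 × 10^-4 mol
From the 1:2 ratio, n(H2A) = 1/2 × 7.41 × 10^-4 = 3.71 × 10^-4 mol
M = m / n = 0.0393 g / 3.71 × 10^-4 mol = 106 g/mol

106 g/mol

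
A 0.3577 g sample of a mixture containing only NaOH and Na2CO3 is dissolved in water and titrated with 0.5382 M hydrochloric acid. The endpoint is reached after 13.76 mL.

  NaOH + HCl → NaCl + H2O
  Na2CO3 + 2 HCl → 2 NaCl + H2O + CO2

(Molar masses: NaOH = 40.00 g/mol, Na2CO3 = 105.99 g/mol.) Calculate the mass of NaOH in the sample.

0.1070 g

n(HCl) = 0.01376 × 0.5382 = 7.406 × 10^-3 mol
Let x = n(NaOH), y = n(Na2CO3).
Titrant: 1x + 2y = 7.406 × 10^-3;  mass: 40.00x + 105.99y = 0.3577
Solving, x = 2.675 × 10^-3 mol, y = 2.365 × 10^-3 mol
mass of NaOH = 2.675 × 10^-3 × 40.00 = 0.1070 g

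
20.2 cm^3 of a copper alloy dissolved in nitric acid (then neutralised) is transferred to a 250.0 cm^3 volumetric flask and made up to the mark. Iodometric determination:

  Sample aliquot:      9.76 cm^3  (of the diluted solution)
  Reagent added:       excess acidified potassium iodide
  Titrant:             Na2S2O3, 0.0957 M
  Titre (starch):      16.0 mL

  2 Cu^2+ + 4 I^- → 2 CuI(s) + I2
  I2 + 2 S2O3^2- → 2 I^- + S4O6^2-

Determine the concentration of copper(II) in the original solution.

n(S2O3^2-) = 0.0160 × 0.0957 = 1.53 × 10^-3 mol
n(I2) = n(S2O3^2-)/2 = 7.66 × 10^-4 mol
From the 2:1 ratio, n(Cu2+) in the aliquot = 2/1 × 7.66 × 10^-4 = 1.53 × 10^-3 mol
[Cu2+]_dilute = 1.53 × 10^-3 / 0.00976 = 0.157 mol/L
[Cu2+]_original = 0.157 × 250.0/20.2 = 1.94 mol/L

1.94 M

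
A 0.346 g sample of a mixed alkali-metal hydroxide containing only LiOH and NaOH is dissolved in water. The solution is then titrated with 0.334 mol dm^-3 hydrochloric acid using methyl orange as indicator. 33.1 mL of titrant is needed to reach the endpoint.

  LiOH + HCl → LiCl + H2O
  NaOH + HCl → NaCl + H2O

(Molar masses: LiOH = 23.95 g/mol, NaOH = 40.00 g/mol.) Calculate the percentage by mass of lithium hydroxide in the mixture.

41.5 %

n(HCl) = 0.0331 × 0.334 = 0.0111 mol
Let x = n(LiOH), y = n(NaOH).
Titrant: 1x + 1y = 0.0111;  mass: 23.95x + 40.00y = 0.346
Solving, x = 5.99 × 10^-3 mol, y = 5.06 × 10^-3 mol
mass of LiOH = 5.99 × 10^-3 × 23.95 = 0.144 g
% LiOH = 0.144 / 0.346 × 100 = 41.5 %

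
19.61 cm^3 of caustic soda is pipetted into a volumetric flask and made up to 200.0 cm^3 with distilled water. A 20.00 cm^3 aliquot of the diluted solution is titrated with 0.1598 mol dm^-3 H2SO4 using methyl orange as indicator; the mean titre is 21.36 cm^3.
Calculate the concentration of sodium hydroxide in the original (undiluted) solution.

3.481 mol/L

2 NaOH + H2SO4 → Na2SO4 + 2 H2O
n(H2SO4) = 0.02136 × 0.1598 = 3.413 × 10^-3 mol
From the 2:1 ratio, n(NaOH) in the aliquot = 2/1 × 3.413 × 10^-3 = 6.827 × 10^-3 mol
[NaOH]_dilute = 6.827 × 10^-3 / 0.02000 = 0.3413 mol/L
Dilution factor = 200.0 / 19.61 = 10.20
[NaOH]_stock = 0.3413 × 10.20 = 3.481 mol/L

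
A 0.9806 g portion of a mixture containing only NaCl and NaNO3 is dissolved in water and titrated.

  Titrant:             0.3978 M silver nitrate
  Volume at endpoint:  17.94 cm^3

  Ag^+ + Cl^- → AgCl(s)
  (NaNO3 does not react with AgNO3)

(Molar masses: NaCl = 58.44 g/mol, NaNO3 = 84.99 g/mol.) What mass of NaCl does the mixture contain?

n(AgNO3) = 0.01794 × 0.3978 = 7.137 × 10^-3 mol
Let x = n(NaCl), y = n(NaNO3).
Titrant: 1x = 7.137 × 10^-3;  mass: 58.44x + 84.99y = 0.9806
Solving, x = 7.137 × 10^-3 mol, y = 6.631 × 10^-3 mol
mass of NaCl = 7.137 × 10^-3 × 58.44 = 0.4171 g

0.4171 g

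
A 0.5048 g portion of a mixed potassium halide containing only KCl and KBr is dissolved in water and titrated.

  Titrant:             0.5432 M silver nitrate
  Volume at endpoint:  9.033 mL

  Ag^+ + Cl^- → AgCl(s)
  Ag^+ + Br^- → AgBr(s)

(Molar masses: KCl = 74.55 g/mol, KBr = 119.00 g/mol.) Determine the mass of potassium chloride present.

0.1327 g

n(AgNO3) = 0.009033 × 0.5432 = 4.907 × 10^-3 mol
Let x = n(KCl), y = n(KBr).
Titrant: 1x + 1y = 4.907 × 10^-3;  mass: 74.55x + 119.00y = 0.5048
Solving, x = 1.780 × 10^-3 mol, y = 3.127 × 10^-3 mol
mass of KCl = 1.780 × 10^-3 × 74.55 = 0.1327 g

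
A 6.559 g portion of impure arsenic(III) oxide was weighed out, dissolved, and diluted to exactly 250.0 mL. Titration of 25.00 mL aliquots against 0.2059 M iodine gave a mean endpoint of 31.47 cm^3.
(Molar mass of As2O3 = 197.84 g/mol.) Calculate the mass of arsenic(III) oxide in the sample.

6.410 g

As2O3 + 2 I2 + 2 H2O → As2O5 + 4 HI
n(I2) per titration = 0.03147 × 0.2059 = 6.480 × 10^-3 mol
From the 1:2 ratio, n(As2O3) in each aliquot = 1/2 × 6.480 × 10^-3 = 3.240 × 10^-3 mol
n(As2O3) in the whole flask = 3.240 × 10^-3 × 250.0/25.00 = 0.03240 mol
mass of As2O3 = 0.03240 × 197.84 = 6.410 g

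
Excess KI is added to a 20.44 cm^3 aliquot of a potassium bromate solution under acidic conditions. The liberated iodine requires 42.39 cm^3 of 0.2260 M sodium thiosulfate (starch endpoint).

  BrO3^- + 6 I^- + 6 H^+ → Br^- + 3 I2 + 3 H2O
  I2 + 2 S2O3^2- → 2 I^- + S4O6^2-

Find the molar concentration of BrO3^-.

0.07812 M

n(S2O3^2-) = 0.04239 × 0.2260 = 9.580 × 10^-3 mol
n(I2) = n(S2O3^2-)/2 = 4.790 × 10^-3 mol
From the 1:3 ratio, n(BrO3^-) in the aliquot = 1/3 × 4.790 × 10^-3 = 1.597 × 10^-3 mol
[BrO3^-] = 1.597 × 10^-3 / 0.02044 = 0.07812 mol/L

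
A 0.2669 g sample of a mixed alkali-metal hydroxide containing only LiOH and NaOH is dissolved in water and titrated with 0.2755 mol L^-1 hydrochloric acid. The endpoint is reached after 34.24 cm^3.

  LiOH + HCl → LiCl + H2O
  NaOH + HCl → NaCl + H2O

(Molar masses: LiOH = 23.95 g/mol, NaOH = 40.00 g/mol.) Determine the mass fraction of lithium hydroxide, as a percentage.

n(HCl) = 0.03424 × 0.2755 = 9.433 × 10^-3 mol
Let x = n(LiOH), y = n(NaOH).
Titrant: 1x + 1y = 9.433 × 10^-3;  mass: 23.95x + 40.00y = 0.2669
Solving, x = 6.880 × 10^-3 mol, y = 2.553 × 10^-3 mol
mass of LiOH = 6.880 × 10^-3 × 23.95 = 0.1648 g
% LiOH = 0.1648 / 0.2669 × 100 = 61.74 %

61.74 %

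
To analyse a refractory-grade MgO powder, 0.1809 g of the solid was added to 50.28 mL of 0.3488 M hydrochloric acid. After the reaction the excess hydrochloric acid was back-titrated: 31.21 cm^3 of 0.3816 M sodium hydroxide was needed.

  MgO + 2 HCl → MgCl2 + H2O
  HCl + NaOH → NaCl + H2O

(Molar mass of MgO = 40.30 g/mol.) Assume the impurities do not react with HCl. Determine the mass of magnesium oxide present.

n(HCl) added = 0.05028 × 0.3488 = 0.01754 mol
n(NaOH) used in back-titration = 0.03121 × 0.3816 = 0.01191 mol
n(HCl) left over = 0.01191 mol (1:1 ratio)
n(HCl) consumed by analyte = 0.01754 − 0.01191 = 5.628 × 10^-3 mol
From the 1:2 ratio, n(MgO) = 1/2 × 5.628 × 10^-3 = 2.814 × 10^-3 mol
mass of MgO = 2.814 × 10^-3 × 40.30 = 0.1134 g

0.1134 g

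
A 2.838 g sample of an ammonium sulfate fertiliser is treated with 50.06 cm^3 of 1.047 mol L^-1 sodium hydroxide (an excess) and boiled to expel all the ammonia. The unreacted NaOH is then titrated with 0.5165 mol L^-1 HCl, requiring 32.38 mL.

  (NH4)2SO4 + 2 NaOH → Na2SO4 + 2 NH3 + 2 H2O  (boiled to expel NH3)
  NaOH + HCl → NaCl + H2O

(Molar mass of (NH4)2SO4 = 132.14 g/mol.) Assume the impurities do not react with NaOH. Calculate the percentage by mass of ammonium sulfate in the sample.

83.08 %

n(NaOH) added = 0.05006 × 1.047 = 0.05241 mol
n(HCl) used in back-titration = 0.03238 × 0.5165 = 0.01672 mol
n(NaOH) left over = 0.01672 mol (1:1 ratio)
n(NaOH) consumed by analyte = 0.05241 − 0.01672 = 0.03569 mol
From the 1:2 ratio, n((NH4)2SO4) = 1/2 × 0.03569 = 0.01784 mol
mass of (NH4)2SO4 = 0.01784 × 132.14 = 2.358 g
% (NH4)2SO4 = 2.358 / 2.838 × 100 = 83.08 %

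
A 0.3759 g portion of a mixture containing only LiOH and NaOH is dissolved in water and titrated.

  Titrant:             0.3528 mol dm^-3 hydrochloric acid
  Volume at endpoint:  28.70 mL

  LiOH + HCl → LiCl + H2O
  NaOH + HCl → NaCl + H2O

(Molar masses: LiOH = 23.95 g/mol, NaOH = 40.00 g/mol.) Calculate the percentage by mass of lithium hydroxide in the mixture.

11.56 %

n(HCl) = 0.02870 × 0.3528 = 0.01013 mol
Let x = n(LiOH), y = n(NaOH).
Titrant: 1x + 1y = 0.01013;  mass: 23.95x + 40.00y = 0.3759
Solving, x = 1.814 × 10^-3 mol, y = 8.311 × 10^-3 mol
mass of LiOH = 1.814 × 10^-3 × 23.95 = 0.04344 g
% LiOH = 0.04344 / 0.3759 × 100 = 11.56 %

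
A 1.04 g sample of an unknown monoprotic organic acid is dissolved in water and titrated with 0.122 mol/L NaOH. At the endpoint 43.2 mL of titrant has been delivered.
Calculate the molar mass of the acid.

197 g/mol

n(NaOH) = 0.0432 L × 0.122 mol/L = 5.27 × 10^-3 mol
n(HA) = 5.27 × 10^-3 mol (1:1 ratio)
M = m / n = 1.04 g / 5.27 × 10^-3 mol = 197 g/mol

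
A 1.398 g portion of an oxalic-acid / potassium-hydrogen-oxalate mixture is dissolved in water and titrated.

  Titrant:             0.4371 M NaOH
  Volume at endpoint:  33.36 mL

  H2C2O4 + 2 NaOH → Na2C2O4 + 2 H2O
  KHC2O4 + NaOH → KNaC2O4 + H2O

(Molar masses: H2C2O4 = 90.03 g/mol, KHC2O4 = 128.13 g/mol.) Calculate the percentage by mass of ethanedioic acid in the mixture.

18.22 %

n(NaOH) = 0.03336 × 0.4371 = 0.01458 mol
Let x = n(H2C2O4), y = n(KHC2O4).
Titrant: 2x + 1y = 0.01458;  mass: 90.03x + 128.13y = 1.398
Solving, x = 2.829 × 10^-3 mol, y = 8.923 × 10^-3 mol
mass of H2C2O4 = 2.829 × 10^-3 × 90.03 = 0.2547 g
% H2C2O4 = 0.2547 / 1.398 × 100 = 18.22 %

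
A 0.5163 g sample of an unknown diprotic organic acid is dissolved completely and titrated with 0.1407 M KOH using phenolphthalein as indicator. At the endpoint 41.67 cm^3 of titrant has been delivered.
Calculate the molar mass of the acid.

176.1 g/mol

n(KOH) = 0.04167 L × 0.1407 mol/L = 5.863 × 10^-3 mol
From the 1:2 ratio, n(H2A) = 1/2 × 5.863 × 10^-3 = 2.931 × 10^-3 mol
M = m / n = 0.5163 g / 2.931 × 10^-3 mol = 176.1 g/mol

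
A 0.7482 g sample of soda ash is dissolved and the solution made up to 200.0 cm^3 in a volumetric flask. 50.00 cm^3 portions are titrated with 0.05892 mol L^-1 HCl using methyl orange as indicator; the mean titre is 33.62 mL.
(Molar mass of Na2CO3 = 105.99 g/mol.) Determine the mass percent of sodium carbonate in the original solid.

Na2CO3 + 2 HCl → 2 NaCl + H2O + CO2
n(HCl) per titration = 0.03362 × 0.05892 = 1.981 × 10^-3 mol
From the 1:2 ratio, n(Na2CO3) in each aliquot = 1/2 × 1.981 × 10^-3 = 9.904 × 10^-4 mol
n(Na2CO3) in the whole flask = 9.904 × 10^-4 × 200.0/50.00 = 3.962 × 10^-3 mol
mass of Na2CO3 = 3.962 × 10^-3 × 105.99 = 0.4199 g
% Na2CO3 = 0.4199 / 0.7482 × 100 = 56.12 %

56.12 %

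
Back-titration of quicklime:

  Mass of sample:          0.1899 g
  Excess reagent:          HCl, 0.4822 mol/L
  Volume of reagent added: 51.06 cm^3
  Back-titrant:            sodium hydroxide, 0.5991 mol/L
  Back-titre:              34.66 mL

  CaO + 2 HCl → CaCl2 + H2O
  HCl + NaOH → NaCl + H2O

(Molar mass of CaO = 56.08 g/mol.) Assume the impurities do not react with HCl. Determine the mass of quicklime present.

n(HCl) added = 0.05106 × 0.4822 = 0.02462 mol
n(NaOH) used in back-titration = 0.03466 × 0.5991 = 0.02076 mol
n(HCl) left over = 0.02076 mol (1:1 ratio)
n(HCl) consumed by analyte = 0.02462 − 0.02076 = 3.856 × 10^-3 mol
From the 1:2 ratio, n(CaO) = 1/2 × 3.856 × 10^-3 = 1.928 × 10^-3 mol
mass of CaO = 1.928 × 10^-3 × 56.08 = 0.1081 g

0.1081 g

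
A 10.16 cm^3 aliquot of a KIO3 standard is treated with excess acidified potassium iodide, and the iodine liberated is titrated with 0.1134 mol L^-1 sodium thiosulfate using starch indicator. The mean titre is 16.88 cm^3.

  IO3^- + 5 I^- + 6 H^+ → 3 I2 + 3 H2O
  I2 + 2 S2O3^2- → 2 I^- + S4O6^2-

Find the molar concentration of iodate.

0.03140 mol/L

n(S2O3^2-) = 0.01688 × 0.1134 = 1.914 × 10^-3 mol
n(I2) = n(S2O3^2-)/2 = 9.571 × 10^-4 mol
From the 1:3 ratio, n(IO3^-) in the aliquot = 1/3 × 9.571 × 10^-4 = 3.190 × 10^-4 mol
[IO3^-] = 3.190 × 10^-4 / 0.01016 = 0.03140 mol/L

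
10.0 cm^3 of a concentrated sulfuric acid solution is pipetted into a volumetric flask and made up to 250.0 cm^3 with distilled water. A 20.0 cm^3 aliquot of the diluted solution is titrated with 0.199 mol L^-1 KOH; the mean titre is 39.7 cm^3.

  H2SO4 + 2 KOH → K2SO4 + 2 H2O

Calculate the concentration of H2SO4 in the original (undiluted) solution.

n(KOH) = 0.0397 × 0.199 = 7.90 × 10^-3 mol
From the 1:2 ratio, n(H2SO4) in the aliquot = 1/2 × 7.90 × 10^-3 = 3.95 × 10^-3 mol
[H2SO4]_dilute = 3.95 × 10^-3 / 0.0200 = 0.198 mol/L
Dilution factor = 250.0 / 10.0 = 25.00
[H2SO4]_stock = 0.198 × 25.00 = 4.94 mol/L

4.94 mol/L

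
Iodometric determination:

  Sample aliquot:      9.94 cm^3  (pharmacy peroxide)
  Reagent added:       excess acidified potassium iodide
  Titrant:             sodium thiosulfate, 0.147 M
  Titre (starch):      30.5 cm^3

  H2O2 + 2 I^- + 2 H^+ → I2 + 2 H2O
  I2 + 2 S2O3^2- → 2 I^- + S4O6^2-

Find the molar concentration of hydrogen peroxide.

0.226 M

n(S2O3^2-) = 0.0305 × 0.147 = 4.48 × 10^-3 mol
n(I2) = n(S2O3^2-)/2 = 2.24 × 10^-3 mol
n(H2O2) in the aliquot = 2.24 × 10^-3 mol (1:1 ratio)
[H2O2] = 2.24 × 10^-3 / 0.00994 = 0.226 mol/L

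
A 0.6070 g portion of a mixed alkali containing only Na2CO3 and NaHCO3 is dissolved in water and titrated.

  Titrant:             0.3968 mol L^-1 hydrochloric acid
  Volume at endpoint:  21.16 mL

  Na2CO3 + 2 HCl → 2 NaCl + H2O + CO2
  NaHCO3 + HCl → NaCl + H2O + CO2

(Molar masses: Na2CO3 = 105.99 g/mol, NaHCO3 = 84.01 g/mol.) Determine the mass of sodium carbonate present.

0.1681 g

n(HCl) = 0.02116 × 0.3968 = 8.396 × 10^-3 mol
Let x = n(Na2CO3), y = n(NaHCO3).
Titrant: 2x + 1y = 8.396 × 10^-3;  mass: 105.99x + 84.01y = 0.6070
Solving, x = 1.586 × 10^-3 mol, y = 5.225 × 10^-3 mol
mass of Na2CO3 = 1.586 × 10^-3 × 105.99 = 0.1681 g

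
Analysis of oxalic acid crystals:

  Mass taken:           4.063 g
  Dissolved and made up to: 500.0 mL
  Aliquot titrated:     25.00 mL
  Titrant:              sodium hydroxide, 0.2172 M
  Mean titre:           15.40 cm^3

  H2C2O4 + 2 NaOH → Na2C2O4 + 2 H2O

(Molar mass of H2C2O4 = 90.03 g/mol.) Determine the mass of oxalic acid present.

3.011 g

n(NaOH) per titration = 0.01540 × 0.2172 = 3.345 × 10^-3 mol
From the 1:2 ratio, n(H2C2O4) in each aliquot = 1/2 × 3.345 × 10^-3 = 1.672 × 10^-3 mol
n(H2C2O4) in the whole flask = 1.672 × 10^-3 × 500.0/25.00 = 0.03345 mol
mass of H2C2O4 = 0.03345 × 90.03 = 3.011 g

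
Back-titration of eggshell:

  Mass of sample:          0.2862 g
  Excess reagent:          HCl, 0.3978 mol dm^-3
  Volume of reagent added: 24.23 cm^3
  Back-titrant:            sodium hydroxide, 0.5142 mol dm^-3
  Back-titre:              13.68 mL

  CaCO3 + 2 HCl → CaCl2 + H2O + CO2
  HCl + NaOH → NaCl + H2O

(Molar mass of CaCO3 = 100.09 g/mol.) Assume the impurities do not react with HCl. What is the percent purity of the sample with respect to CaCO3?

n(HCl) added = 0.02423 × 0.3978 = 9.639 × 10^-3 mol
n(NaOH) used in back-titration = 0.01368 × 0.5142 = 7.034 × 10^-3 mol
n(HCl) left over = 7.034 × 10^-3 mol (1:1 ratio)
n(HCl) consumed by analyte = 9.639 × 10^-3 − 7.034 × 10^-3 = 2.604 × 10^-3 mol
From the 1:2 ratio, n(CaCO3) = 1/2 × 2.604 × 10^-3 = 1.302 × 10^-3 mol
mass of CaCO3 = 1.302 × 10^-3 × 100.09 = 0.1303 g
% CaCO3 = 0.1303 / 0.2862 × 100 = 45.54 %

45.54 %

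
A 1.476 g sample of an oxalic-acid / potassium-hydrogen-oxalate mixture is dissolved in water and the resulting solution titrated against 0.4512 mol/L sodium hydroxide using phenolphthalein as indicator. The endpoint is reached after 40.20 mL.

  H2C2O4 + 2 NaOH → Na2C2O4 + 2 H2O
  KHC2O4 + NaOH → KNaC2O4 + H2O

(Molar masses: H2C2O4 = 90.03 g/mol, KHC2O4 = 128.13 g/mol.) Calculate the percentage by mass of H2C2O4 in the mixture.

n(NaOH) = 0.04020 × 0.4512 = 0.01814 mol
Let x = n(H2C2O4), y = n(KHC2O4).
Titrant: 2x + 1y = 0.01814;  mass: 90.03x + 128.13y = 1.476
Solving, x = 5.102 × 10^-3 mol, y = 7.935 × 10^-3 mol
mass of H2C2O4 = 5.102 × 10^-3 × 90.03 = 0.4593 g
% H2C2O4 = 0.4593 / 1.476 × 100 = 31.12 %

31.12 %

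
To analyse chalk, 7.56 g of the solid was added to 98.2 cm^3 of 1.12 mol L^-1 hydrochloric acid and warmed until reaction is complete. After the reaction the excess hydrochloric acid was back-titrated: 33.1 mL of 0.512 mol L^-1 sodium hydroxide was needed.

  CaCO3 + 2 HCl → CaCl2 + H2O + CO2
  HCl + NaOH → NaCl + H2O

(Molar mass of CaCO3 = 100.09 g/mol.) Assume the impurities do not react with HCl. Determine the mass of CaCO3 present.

n(HCl) added = 0.0982 × 1.12 = 0.110 mol
n(NaOH) used in back-titration = 0.0331 × 0.512 = 0.0169 mol
n(HCl) left over = 0.0169 mol (1:1 ratio)
n(HCl) consumed by analyte = 0.110 − 0.0169 = 0.0930 mol
From the 1:2 ratio, n(CaCO3) = 1/2 × 0.0930 = 0.0465 mol
mass of CaCO3 = 0.0465 × 100.09 = 4.66 g

4.66 g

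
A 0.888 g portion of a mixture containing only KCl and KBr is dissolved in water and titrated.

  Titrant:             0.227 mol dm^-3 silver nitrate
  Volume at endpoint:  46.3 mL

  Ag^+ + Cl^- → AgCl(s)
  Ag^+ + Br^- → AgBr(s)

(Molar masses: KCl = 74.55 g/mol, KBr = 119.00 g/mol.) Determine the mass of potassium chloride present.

n(AgNO3) = 0.0463 × 0.227 = 0.0105 mol
Let x = n(KCl), y = n(KBr).
Titrant: 1x + 1y = 0.0105;  mass: 74.55x + 119.00y = 0.888
Solving, x = 8.16 × 10^-3 mol, y = 2.35 × 10^-3 mol
mass of KCl = 8.16 × 10^-3 × 74.55 = 0.608 g

0.608 g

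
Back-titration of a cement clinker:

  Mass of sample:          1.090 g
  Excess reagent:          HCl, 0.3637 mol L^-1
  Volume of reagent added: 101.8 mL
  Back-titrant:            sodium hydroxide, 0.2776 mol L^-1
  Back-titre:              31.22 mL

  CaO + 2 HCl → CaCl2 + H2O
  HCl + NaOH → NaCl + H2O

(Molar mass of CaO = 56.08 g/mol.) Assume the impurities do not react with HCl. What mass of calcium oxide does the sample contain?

0.7952 g

n(HCl) added = 0.1018 × 0.3637 = 0.03702 mol
n(NaOH) used in back-titration = 0.03122 × 0.2776 = 8.667 × 10^-3 mol
n(HCl) left over = 8.667 × 10^-3 mol (1:1 ratio)
n(HCl) consumed by analyte = 0.03702 − 8.667 × 10^-3 = 0.02836 mol
From the 1:2 ratio, n(CaO) = 1/2 × 0.02836 = 0.01418 mol
mass of CaO = 0.01418 × 56.08 = 0.7952 g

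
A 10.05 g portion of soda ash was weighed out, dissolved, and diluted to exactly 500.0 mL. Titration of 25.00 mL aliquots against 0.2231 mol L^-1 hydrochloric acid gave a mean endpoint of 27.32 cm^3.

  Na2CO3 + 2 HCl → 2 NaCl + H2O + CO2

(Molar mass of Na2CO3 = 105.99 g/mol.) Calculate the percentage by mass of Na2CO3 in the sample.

64.28 %

n(HCl) per titration = 0.02732 × 0.2231 = 6.095 × 10^-3 mol
From the 1:2 ratio, n(Na2CO3) in each aliquot = 1/2 × 6.095 × 10^-3 = 3.048 × 10^-3 mol
n(Na2CO3) in the whole flask = 3.048 × 10^-3 × 500.0/25.00 = 0.06095 mol
mass of Na2CO3 = 0.06095 × 105.99 = 6.460 g
% Na2CO3 = 6.460 / 10.05 × 100 = 64.28 %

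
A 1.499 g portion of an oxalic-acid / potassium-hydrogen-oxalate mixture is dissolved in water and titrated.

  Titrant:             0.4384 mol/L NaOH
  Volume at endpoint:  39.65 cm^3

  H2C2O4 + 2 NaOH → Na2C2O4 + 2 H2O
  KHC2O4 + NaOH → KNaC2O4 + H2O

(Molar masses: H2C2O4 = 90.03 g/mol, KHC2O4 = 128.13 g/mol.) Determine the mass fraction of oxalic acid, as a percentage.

26.31 %

n(NaOH) = 0.03965 × 0.4384 = 0.01738 mol
Let x = n(H2C2O4), y = n(KHC2O4).
Titrant: 2x + 1y = 0.01738;  mass: 90.03x + 128.13y = 1.499
Solving, x = 4.381 × 10^-3 mol, y = 8.621 × 10^-3 mol
mass of H2C2O4 = 4.381 × 10^-3 × 90.03 = 0.3944 g
% H2C2O4 = 0.3944 / 1.499 × 100 = 26.31 %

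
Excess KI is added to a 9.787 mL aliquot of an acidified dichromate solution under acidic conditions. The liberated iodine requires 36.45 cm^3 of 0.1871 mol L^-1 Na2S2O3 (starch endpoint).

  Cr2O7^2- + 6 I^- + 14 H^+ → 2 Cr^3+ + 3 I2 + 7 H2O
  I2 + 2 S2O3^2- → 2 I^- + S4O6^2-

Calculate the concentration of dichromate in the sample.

n(S2O3^2-) = 0.03645 × 0.1871 = 6.820 × 10^-3 mol
n(I2) = n(S2O3^2-)/2 = 3.410 × 10^-3 mol
From the 1:3 ratio, n(Cr2O7^2-) in the aliquot = 1/3 × 3.410 × 10^-3 = 1.137 × 10^-3 mol
[Cr2O7^2-] = 1.137 × 10^-3 / 0.009787 = 0.1161 mol/L

0.1161 mol/L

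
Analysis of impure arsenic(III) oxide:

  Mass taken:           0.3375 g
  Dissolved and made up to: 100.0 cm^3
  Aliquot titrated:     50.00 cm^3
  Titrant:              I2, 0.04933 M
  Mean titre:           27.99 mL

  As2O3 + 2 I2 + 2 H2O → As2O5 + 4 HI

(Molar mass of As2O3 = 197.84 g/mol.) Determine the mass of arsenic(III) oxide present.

n(I2) per titration = 0.02799 × 0.04933 = 1.381 × 10^-3 mol
From the 1:2 ratio, n(As2O3) in each aliquot = 1/2 × 1.381 × 10^-3 = 6.904 × 10^-4 mol
n(As2O3) in the whole flask = 6.904 × 10^-4 × 100.0/50.00 = 1.381 × 10^-3 mol
mass of As2O3 = 1.381 × 10^-3 × 197.84 = 0.2732 g

0.2732 g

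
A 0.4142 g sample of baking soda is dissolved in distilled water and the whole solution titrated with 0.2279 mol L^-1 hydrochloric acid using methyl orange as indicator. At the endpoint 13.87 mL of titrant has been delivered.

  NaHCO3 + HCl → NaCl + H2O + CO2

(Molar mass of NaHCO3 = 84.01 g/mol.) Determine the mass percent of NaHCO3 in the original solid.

64.11 %

n(HCl) = 0.01387 L × 0.2279 mol/L = 3.161 × 10^-3 mol
n(NaHCO3) = 3.161 × 10^-3 mol (1:1 ratio)
mass of NaHCO3 = 3.161 × 10^-3 × 84.01 g/mol = 0.2656 g
% NaHCO3 = 0.2656 / 0.4142 × 100 = 64.11 %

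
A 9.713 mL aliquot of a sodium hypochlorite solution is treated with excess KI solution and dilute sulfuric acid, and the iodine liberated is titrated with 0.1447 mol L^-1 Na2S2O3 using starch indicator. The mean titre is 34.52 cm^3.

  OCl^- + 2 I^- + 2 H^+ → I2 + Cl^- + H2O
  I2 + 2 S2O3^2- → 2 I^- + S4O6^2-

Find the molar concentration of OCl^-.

n(S2O3^2-) = 0.03452 × 0.1447 = 4.995 × 10^-3 mol
n(I2) = n(S2O3^2-)/2 = 2.498 × 10^-3 mol
n(OCl^-) in the aliquot = 2.498 × 10^-3 mol (1:1 ratio)
[OCl^-] = 2.498 × 10^-3 / 0.009713 = 0.2571 mol/L

0.2571 mol/L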